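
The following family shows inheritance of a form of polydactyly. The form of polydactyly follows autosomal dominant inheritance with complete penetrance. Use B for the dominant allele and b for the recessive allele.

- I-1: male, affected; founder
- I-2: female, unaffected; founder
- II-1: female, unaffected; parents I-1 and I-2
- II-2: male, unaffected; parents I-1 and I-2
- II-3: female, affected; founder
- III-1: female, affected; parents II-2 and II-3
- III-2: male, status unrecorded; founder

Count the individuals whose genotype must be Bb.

Obligate heterozygotes: I-1 is affected so carries B and passed b to II-1 (bb), so I-1 is Bb; III-1 is affected so carries B and received b from II-2 (bb), so III-1 is Bb.
Every other individual is either homozygous by phenotype or has at least one consistent homozygous assignment, so the count is 2.

2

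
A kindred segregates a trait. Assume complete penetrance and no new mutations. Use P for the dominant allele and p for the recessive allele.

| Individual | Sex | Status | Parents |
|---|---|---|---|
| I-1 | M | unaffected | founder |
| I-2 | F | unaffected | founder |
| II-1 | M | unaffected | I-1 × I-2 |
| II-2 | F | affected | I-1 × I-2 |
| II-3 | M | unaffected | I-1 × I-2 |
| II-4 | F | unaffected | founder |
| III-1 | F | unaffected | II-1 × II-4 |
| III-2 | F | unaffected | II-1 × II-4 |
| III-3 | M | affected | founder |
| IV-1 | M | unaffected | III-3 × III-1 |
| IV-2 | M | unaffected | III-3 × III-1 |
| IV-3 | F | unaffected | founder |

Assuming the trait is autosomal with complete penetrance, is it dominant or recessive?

I-1 and I-2 are both unaffected yet have an affected child II-2. Under dominance, an affected child requires at least one affected parent, so the trait cannot be dominant.

recessive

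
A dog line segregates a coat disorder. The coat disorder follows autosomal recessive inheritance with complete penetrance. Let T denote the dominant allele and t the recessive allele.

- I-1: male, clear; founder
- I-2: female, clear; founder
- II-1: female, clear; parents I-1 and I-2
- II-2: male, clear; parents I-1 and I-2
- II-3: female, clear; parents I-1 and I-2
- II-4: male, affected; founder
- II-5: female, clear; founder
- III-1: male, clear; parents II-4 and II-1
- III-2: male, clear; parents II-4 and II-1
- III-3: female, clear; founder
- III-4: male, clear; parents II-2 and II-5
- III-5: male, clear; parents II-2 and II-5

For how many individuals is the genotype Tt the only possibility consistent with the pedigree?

2

Obligate heterozygotes: III-1 is clear so carries T and received t from II-4 (tt), so III-1 is Tt; III-2 is clear so carries T and received t from II-4 (tt), so III-2 is Tt.
Every other individual is either homozygous by phenotype or has at least one consistent homozygous assignment, so the count is 2.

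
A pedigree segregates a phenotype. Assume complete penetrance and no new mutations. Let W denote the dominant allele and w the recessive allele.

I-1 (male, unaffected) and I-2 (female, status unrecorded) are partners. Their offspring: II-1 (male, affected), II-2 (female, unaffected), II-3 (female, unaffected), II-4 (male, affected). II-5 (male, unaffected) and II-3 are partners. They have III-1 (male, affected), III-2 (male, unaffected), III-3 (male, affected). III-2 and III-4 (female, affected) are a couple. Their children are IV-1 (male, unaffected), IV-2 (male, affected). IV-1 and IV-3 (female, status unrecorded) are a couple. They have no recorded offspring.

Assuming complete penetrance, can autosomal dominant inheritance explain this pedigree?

Under autosomal dominant, III-1 (affected, male) cannot arise from II-5 (unaffected) × II-3 (unaffected).

No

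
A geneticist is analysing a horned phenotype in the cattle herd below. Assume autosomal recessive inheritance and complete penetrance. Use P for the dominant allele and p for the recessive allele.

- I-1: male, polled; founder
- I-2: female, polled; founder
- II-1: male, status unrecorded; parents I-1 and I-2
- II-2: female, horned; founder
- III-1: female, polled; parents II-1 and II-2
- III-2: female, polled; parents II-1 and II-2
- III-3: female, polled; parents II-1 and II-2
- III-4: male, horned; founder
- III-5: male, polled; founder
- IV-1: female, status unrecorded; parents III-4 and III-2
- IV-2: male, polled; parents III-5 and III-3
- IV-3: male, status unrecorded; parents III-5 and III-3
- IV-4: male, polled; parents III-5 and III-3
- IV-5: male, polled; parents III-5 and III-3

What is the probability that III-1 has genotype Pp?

III-1 is polled so carries P and received p from II-2 (pp), so III-1 is Pp, giving P(Pp) = 1.

1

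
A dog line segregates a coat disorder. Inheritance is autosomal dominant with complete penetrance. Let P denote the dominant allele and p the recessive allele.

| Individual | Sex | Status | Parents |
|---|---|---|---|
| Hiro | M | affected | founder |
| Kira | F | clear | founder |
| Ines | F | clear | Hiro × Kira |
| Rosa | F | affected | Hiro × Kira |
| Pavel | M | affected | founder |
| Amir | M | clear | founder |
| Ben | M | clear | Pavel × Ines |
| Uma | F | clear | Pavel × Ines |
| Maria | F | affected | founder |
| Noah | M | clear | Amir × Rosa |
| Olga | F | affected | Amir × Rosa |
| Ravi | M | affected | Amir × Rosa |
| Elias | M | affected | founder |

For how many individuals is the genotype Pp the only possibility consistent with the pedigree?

Obligate heterozygotes: Hiro is affected so carries P and passed p to Ines (pp), so Hiro is Pp; Rosa is affected so carries P and received p from Kira (pp), so Rosa is Pp; Pavel is affected so carries P and passed p to Ben (pp), so Pavel is Pp; Olga is affected so carries P and received p from Amir (pp), so Olga is Pp; Ravi is affected so carries P and received p from Amir (pp), so Ravi is Pp.
Every other individual is either homozygous by phenotype or has at least one consistent homozygous assignment, so the count is 5.

5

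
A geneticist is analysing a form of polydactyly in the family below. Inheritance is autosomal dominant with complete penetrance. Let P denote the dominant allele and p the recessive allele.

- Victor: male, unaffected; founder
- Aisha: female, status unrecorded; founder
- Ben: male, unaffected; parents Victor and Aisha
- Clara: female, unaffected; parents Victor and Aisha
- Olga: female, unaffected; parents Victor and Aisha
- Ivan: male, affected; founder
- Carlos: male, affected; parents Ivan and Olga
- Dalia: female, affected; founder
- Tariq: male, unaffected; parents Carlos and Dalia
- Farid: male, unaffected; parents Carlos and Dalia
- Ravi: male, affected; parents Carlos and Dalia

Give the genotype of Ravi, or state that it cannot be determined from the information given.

Ravi's phenotype allows PP or Pp, and no parent or child forces a single allele at both positions; consistent genotype assignments exist with Ravi as PP or Pp.

cannot be determined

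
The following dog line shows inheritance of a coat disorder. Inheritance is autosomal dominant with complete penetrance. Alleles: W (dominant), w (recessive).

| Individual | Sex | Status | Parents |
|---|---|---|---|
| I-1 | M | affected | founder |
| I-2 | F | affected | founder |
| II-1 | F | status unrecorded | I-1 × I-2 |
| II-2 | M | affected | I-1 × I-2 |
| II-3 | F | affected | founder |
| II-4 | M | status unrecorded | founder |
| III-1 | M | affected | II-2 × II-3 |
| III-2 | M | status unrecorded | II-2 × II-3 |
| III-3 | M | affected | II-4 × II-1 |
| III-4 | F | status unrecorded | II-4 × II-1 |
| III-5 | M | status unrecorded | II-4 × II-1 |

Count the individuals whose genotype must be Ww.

No individual's genotype is forced to Ww by the pedigree, so the count is 0.

0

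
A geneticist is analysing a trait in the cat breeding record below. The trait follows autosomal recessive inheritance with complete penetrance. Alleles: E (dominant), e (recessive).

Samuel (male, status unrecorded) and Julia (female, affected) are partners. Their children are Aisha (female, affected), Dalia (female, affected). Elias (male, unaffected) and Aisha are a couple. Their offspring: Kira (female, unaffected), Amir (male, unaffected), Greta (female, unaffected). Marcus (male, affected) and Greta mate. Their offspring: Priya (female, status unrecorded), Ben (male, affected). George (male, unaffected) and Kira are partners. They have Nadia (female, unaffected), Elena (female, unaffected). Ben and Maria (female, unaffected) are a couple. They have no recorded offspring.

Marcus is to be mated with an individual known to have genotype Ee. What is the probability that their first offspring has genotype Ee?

1/2

Marcus is affected, so Marcus is ee.
The cross gives 1/2 Ee : 1/2 ee, so P(offspring has genotype Ee) = 1/2.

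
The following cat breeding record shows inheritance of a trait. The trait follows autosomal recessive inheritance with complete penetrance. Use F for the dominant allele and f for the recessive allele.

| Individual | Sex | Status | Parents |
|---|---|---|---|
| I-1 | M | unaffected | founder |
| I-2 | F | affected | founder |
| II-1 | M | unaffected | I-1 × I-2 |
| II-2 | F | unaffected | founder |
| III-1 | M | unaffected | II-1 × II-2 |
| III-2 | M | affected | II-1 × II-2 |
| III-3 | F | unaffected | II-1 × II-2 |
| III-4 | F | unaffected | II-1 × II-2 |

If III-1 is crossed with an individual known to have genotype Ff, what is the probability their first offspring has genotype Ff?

1/2

II-1 is unaffected so carries F and received f from I-2 (ff), so II-1 is Ff.
II-2 is unaffected so carries F and passed f to III-2 (ff), so II-2 is Ff.
III-1 is an unaffected offspring of II-1 (Ff) × II-2 (Ff), whose cross gives 1/4 FF : 1/2 Ff : 1/4 ff; conditioning on being unaffected, III-1 is FF with probability 1/3, Ff with probability 2/3.
Summing over parental genotype combinations, P(offspring has genotype Ff) = 1/3·1/2 + 2/3·1/2 = 1/2.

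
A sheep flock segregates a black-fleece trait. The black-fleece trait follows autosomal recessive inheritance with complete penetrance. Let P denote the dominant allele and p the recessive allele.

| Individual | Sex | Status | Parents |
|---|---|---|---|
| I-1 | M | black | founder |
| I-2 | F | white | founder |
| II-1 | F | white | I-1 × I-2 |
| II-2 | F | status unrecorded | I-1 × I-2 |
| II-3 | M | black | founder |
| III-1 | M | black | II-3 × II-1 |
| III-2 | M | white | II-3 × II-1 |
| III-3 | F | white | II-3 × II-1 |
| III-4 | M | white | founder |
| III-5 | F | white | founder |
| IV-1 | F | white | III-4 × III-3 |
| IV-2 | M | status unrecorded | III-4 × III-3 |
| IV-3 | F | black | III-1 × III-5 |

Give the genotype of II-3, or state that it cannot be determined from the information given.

II-3 is black, so II-3 is pp.

pp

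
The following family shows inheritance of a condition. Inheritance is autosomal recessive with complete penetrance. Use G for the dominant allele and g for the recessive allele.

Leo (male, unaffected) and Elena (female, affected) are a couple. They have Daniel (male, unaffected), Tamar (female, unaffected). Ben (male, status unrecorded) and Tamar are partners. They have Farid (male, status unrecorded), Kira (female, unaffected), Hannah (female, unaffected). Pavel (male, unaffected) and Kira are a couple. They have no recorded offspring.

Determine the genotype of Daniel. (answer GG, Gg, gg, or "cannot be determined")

From phenotype alone, Daniel is GG or Gg.
Daniel is unaffected so carries G and received g from Elena (gg), so Daniel is Gg.

Gg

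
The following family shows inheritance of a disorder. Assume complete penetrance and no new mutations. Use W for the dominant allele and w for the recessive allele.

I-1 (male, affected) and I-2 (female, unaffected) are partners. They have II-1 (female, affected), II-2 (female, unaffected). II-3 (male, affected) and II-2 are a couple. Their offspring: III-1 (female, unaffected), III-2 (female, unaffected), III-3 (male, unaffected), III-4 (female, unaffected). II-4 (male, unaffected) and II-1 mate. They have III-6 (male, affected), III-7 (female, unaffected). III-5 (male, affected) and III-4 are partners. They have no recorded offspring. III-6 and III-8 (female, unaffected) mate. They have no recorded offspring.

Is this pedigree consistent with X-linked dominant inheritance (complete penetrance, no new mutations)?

Under X-linked dominant, II-2 (unaffected, female) cannot arise from I-1 (affected) × I-2 (unaffected).

No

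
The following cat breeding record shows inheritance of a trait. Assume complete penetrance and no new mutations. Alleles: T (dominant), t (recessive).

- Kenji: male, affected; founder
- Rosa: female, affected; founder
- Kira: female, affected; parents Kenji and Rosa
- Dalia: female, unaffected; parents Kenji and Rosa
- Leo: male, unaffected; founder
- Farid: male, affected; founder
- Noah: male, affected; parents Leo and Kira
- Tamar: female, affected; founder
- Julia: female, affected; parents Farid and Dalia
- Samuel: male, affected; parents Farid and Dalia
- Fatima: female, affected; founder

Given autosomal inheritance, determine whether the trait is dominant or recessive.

dominant

Kenji and Rosa are both affected yet have an unaffected child Dalia. Under a recessive model two affected parents are homozygous and every child would be affected, so the trait cannot be recessive.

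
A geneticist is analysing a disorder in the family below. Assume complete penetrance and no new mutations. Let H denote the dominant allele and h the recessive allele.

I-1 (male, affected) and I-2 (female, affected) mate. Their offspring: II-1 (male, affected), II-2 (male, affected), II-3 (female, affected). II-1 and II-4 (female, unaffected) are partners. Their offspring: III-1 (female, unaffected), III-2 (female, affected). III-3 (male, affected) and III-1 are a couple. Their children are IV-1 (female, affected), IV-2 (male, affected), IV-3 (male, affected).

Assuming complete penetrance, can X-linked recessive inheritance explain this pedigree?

Yes

A consistent assignment under X-linked recessive exists: I-1 X^h Y, I-2 X^h X^h, II-1 X^h Y, II-2 X^h Y, II-3 X^h X^h, II-4 X^H X^h, III-1 X^H X^h, III-2 X^h X^h, III-3 X^h Y, IV-1 X^h X^h, IV-2 X^h Y, IV-3 X^h Y.
In this assignment every recorded phenotype matches its genotype and every non-founder's genotype is obtainable from its parents' genotypes, so the pedigree is consistent.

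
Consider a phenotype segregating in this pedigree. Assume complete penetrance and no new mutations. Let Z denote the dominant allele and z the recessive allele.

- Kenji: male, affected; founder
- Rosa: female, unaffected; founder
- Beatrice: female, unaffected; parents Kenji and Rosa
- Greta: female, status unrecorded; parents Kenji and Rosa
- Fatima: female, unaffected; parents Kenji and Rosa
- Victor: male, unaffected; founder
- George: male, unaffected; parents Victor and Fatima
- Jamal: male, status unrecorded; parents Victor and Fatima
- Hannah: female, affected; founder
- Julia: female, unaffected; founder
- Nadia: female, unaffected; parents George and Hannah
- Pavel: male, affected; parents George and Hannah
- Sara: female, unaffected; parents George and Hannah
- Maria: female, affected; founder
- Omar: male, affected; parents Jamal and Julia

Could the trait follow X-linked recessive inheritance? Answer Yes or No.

Yes

A consistent assignment under X-linked recessive exists: Kenji X^z Y, Rosa X^Z X^Z, Beatrice X^Z X^z, Greta X^Z X^z, Fatima X^Z X^z, Victor X^Z Y, George X^Z Y, Jamal X^Z Y, Hannah X^z X^z, Julia X^Z X^z, Nadia X^Z X^z, Pavel X^z Y, Sara X^Z X^z, Maria X^z X^z, Omar X^z Y.
In this assignment every recorded phenotype matches its genotype and every non-founder's genotype is obtainable from its parents' genotypes, so the pedigree is consistent.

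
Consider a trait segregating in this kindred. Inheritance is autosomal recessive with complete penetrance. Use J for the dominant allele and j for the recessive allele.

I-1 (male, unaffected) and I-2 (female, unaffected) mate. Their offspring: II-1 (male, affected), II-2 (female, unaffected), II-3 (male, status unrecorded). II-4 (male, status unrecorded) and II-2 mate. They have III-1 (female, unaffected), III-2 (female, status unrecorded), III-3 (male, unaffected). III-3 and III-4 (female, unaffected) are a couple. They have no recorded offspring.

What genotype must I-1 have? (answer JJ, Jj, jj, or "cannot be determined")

Jj

From phenotype alone, I-1 is JJ or Jj.
I-1 is unaffected so carries J and passed j to II-1 (jj), so I-1 is Jj.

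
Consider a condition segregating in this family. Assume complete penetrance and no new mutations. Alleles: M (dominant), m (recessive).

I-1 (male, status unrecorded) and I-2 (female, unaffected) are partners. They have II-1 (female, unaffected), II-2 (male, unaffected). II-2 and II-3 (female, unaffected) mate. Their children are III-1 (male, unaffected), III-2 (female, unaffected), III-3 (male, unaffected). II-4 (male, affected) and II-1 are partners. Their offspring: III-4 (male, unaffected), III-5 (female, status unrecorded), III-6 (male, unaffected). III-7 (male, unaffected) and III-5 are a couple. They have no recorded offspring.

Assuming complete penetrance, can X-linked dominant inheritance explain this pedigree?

A consistent assignment under X-linked dominant exists: I-1 X^m Y, I-2 X^m X^m, II-1 X^m X^m, II-2 X^m Y, II-3 X^m X^m, II-4 X^M Y, III-1 X^m Y, III-2 X^m X^m, III-3 X^m Y, III-4 X^m Y, III-5 X^M X^m, III-6 X^m Y, III-7 X^m Y.
In this assignment every recorded phenotype matches its genotype and every non-founder's genotype is obtainable from its parents' genotypes, so the pedigree is consistent.

Yes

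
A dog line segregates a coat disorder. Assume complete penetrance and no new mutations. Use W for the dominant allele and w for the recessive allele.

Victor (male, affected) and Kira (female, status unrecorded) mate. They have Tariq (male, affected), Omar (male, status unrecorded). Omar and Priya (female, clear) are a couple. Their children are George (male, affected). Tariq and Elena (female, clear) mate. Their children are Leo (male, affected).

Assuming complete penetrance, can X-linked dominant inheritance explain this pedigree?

No

Under X-linked dominant, George (affected, male) cannot arise from Omar (unrecorded) × Priya (clear).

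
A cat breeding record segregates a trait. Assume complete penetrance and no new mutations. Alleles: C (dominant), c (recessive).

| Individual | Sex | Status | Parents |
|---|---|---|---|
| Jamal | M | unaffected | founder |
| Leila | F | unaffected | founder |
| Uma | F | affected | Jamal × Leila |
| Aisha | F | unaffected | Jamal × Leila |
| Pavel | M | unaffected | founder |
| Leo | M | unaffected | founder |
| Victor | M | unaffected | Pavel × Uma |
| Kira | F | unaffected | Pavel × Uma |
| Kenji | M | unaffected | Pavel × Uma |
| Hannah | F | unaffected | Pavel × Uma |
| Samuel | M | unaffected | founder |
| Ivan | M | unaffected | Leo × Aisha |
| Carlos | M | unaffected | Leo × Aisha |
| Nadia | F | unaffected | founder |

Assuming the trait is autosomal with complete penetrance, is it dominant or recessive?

Jamal and Leila are both unaffected yet have an affected child Uma. Under dominance, an affected child requires at least one affected parent, so the trait cannot be dominant.

recessive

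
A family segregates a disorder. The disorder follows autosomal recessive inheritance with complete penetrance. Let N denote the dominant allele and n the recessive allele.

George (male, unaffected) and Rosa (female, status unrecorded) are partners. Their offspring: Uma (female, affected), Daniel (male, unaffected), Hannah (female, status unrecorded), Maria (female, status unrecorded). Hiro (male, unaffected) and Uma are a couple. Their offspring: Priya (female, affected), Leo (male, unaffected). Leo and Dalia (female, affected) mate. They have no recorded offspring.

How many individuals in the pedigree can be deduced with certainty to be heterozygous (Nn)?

3

Obligate heterozygotes: George is unaffected so carries N and passed n to Uma (nn), so George is Nn; Hiro is unaffected so carries N and passed n to Priya (nn), so Hiro is Nn; Leo is unaffected so carries N and received n from Uma (nn), so Leo is Nn.
Every other individual is either homozygous by phenotype or has at least one consistent homozygous assignment, so the count is 3.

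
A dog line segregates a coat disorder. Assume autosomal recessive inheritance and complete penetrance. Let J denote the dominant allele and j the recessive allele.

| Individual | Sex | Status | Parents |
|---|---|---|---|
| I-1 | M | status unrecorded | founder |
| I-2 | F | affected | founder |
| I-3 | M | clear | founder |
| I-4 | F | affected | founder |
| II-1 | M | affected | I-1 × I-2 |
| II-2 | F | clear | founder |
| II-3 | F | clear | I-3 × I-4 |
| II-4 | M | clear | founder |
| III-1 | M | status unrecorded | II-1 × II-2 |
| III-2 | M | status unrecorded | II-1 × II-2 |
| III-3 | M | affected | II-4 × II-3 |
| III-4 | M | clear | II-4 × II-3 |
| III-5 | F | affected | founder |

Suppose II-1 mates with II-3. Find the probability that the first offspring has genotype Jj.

II-1 is affected, so II-1 is jj.
II-3 is clear so carries J and received j from I-4 (jj), so II-3 is Jj.
The cross gives 1/2 Jj : 1/2 jj, so P(offspring has genotype Jj) = 1/2.

1/2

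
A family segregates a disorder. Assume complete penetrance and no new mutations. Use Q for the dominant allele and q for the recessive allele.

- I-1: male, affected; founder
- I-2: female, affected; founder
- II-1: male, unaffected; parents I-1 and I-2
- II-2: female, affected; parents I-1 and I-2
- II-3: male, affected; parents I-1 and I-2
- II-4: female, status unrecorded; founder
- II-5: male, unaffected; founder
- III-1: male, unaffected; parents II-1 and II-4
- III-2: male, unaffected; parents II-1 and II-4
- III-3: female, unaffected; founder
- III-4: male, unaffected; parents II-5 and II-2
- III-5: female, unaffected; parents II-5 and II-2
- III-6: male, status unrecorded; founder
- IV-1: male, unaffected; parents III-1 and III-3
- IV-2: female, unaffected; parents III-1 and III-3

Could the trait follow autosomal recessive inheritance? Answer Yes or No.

No

Under autosomal recessive, II-1 (unaffected, male) cannot arise from I-1 (affected) × I-2 (affected).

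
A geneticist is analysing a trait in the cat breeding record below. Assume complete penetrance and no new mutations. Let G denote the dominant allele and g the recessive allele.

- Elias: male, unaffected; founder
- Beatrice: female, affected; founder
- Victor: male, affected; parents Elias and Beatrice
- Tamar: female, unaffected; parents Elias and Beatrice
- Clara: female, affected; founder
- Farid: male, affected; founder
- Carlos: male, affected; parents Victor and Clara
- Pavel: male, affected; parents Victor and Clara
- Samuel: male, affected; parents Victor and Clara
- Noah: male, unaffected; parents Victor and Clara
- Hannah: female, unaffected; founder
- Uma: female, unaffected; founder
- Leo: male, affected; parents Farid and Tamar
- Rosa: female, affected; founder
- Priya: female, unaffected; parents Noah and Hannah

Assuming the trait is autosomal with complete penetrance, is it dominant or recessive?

dominant

Victor and Clara are both affected yet have an unaffected child Noah. Under a recessive model two affected parents are homozygous and every child would be affected, so the trait cannot be recessive.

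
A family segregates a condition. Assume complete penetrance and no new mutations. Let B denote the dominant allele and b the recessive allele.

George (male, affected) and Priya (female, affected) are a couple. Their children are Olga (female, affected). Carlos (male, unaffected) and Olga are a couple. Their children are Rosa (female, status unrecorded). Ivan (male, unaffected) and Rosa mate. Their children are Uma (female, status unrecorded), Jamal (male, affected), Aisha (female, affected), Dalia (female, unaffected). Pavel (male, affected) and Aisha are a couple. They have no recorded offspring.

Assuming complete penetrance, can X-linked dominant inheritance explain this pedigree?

A consistent assignment under X-linked dominant exists: George X^B Y, Priya X^B X^B, Olga X^B X^B, Carlos X^b Y, Rosa X^B X^b, Ivan X^b Y, Uma X^B X^b, Jamal X^B Y, Aisha X^B X^b, Dalia X^b X^b, Pavel X^B Y.
In this assignment every recorded phenotype matches its genotype and every non-founder's genotype is obtainable from its parents' genotypes, so the pedigree is consistent.

Yes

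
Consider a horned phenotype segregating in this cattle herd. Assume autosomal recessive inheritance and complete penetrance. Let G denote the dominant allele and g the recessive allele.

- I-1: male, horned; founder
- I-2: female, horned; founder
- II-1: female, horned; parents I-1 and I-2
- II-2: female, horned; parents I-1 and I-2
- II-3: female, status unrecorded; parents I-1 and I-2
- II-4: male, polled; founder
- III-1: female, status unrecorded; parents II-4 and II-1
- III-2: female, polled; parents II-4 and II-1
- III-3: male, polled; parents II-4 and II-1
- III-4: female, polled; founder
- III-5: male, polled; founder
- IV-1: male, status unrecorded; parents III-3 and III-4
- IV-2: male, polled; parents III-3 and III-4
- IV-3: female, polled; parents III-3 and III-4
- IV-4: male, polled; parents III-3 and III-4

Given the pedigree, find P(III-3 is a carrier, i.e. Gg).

1

III-3 is polled so carries G and received g from II-1 (gg), so III-3 is Gg, giving P(Gg) = 1.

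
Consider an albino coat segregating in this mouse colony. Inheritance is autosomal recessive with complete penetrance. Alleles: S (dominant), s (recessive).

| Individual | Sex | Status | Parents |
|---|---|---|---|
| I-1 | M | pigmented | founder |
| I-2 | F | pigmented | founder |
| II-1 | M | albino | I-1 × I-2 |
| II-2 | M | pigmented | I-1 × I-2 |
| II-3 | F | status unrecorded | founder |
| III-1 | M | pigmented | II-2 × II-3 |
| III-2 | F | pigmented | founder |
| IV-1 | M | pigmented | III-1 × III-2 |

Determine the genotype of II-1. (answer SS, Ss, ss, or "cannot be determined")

II-1 is albino, so II-1 is ss.

ss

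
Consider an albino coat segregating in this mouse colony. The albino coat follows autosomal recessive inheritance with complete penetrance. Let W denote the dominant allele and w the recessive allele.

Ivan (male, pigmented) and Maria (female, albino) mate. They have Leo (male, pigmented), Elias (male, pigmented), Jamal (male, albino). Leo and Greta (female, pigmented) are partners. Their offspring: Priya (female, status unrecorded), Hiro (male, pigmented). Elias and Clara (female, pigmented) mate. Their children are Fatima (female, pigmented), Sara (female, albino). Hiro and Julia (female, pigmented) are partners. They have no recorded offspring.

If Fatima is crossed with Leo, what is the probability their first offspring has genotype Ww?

Elias is pigmented so carries W and received w from Maria (ww), so Elias is Ww.
Clara is pigmented so carries W and passed w to Sara (ww), so Clara is Ww.
Fatima is a pigmented offspring of Elias (Ww) × Clara (Ww), whose cross gives 1/4 WW : 1/2 Ww : 1/4 ww; conditioning on being pigmented, Fatima is WW with probability 1/3, Ww with probability 2/3.
Leo is pigmented so carries W and received w from Maria (ww), so Leo is Ww.
Summing over parental genotype combinations, P(offspring has genotype Ww) = 1/3·1/2 + 2/3·1/2 = 1/2.

1/2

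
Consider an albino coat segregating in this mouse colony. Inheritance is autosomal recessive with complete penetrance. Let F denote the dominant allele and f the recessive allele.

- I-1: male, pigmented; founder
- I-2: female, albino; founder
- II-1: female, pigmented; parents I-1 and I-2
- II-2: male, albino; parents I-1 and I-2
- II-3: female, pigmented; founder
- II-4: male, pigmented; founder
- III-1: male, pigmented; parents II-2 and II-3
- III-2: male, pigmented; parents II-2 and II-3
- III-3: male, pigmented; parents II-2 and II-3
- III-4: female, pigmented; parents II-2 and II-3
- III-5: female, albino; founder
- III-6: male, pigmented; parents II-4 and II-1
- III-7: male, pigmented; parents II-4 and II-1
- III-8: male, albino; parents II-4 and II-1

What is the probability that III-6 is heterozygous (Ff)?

2/3

II-4 is pigmented so carries F and passed f to III-8 (ff), so II-4 is Ff.
II-1 is pigmented so carries F and received f from I-2 (ff), so II-1 is Ff.
Their cross gives offspring ratios 1/4 FF : 1/2 Ff : 1/4 ff. Conditioning on III-6 being pigmented, P(Ff) = 1/2 / 3/4 = 2/3.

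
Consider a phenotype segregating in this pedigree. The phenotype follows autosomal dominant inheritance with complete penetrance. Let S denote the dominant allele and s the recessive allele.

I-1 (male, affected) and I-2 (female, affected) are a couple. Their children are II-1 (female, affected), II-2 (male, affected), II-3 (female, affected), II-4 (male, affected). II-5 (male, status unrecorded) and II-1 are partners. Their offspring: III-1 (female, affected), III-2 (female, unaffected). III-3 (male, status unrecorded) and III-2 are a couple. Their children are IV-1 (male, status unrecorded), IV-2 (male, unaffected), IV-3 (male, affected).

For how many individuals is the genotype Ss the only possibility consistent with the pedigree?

Obligate heterozygotes: II-1 is affected so carries S and passed s to III-2 (ss), so II-1 is Ss; III-3 passed S to IV-3 (Ss, whose s came from III-2) and passed s to IV-2 (ss), so III-3 is Ss; IV-3 is affected so carries S and received s from III-2 (ss), so IV-3 is Ss.
Every other individual is either homozygous by phenotype or has at least one consistent homozygous assignment, so the count is 3.

3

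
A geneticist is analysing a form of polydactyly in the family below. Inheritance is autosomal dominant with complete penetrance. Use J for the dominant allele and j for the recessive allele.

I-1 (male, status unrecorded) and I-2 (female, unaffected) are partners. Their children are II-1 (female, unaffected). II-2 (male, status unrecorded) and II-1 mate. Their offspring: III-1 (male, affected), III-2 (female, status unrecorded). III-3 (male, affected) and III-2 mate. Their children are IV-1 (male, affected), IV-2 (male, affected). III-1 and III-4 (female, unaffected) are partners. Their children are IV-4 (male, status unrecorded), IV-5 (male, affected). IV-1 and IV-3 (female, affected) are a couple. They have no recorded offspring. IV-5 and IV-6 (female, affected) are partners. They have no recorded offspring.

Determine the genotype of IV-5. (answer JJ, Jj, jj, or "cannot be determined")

Jj

From phenotype alone, IV-5 is JJ or Jj.
IV-5 is affected so carries J and received j from III-4 (jj), so IV-5 is Jj.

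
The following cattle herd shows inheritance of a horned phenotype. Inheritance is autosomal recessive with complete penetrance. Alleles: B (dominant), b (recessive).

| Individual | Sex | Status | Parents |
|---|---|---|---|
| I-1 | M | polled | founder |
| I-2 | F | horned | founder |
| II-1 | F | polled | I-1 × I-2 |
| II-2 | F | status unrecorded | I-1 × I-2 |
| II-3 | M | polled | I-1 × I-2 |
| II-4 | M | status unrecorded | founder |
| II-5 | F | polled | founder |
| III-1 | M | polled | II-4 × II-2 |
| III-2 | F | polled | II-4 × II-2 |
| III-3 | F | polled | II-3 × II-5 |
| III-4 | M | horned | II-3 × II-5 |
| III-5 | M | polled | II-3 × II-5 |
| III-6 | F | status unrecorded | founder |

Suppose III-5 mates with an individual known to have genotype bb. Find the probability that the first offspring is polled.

2/3

II-3 is polled so carries B and received b from I-2 (bb), so II-3 is Bb.
II-5 is polled so carries B and passed b to III-4 (bb), so II-5 is Bb.
III-5 is a polled offspring of II-3 (Bb) × II-5 (Bb), whose cross gives 1/4 BB : 1/2 Bb : 1/4 bb; conditioning on being polled, III-5 is BB with probability 1/3, Bb with probability 2/3.
Summing over parental genotype combinations, P(offspring is polled) = 1/3·1 + 2/3·1/2 = 2/3.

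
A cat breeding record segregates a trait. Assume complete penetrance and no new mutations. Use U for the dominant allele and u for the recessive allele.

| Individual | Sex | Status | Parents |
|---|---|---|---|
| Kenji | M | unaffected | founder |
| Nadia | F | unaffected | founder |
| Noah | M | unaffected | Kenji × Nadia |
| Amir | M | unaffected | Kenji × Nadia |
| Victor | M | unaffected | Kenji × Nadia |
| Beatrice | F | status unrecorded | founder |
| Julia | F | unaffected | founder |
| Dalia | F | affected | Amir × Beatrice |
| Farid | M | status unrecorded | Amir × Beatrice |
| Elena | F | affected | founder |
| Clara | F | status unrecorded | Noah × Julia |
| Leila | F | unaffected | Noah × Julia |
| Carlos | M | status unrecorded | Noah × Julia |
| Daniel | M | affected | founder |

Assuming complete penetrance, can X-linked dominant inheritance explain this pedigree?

A consistent assignment under X-linked dominant exists: Kenji X^u Y, Nadia X^u X^u, Noah X^u Y, Amir X^u Y, Victor X^u Y, Beatrice X^U X^U, Julia X^u X^u, Dalia X^U X^u, Farid X^U Y, Elena X^U X^U, Clara X^u X^u, Leila X^u X^u, Carlos X^u Y, Daniel X^U Y.
In this assignment every recorded phenotype matches its genotype and every non-founder's genotype is obtainable from its parents' genotypes, so the pedigree is consistent.

Yes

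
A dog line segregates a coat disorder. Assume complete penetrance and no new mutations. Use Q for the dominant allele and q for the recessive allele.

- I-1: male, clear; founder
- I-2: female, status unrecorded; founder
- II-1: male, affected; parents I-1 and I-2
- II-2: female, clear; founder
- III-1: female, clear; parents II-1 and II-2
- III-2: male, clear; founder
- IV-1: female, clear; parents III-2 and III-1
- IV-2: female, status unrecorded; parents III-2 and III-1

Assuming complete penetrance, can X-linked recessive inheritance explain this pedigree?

Yes

A consistent assignment under X-linked recessive exists: I-1 X^Q Y, I-2 X^Q X^q, II-1 X^q Y, II-2 X^Q X^Q, III-1 X^Q X^q, III-2 X^Q Y, IV-1 X^Q X^Q, IV-2 X^Q X^Q.
In this assignment every recorded phenotype matches its genotype and every non-founder's genotype is obtainable from its parents' genotypes, so the pedigree is consistent.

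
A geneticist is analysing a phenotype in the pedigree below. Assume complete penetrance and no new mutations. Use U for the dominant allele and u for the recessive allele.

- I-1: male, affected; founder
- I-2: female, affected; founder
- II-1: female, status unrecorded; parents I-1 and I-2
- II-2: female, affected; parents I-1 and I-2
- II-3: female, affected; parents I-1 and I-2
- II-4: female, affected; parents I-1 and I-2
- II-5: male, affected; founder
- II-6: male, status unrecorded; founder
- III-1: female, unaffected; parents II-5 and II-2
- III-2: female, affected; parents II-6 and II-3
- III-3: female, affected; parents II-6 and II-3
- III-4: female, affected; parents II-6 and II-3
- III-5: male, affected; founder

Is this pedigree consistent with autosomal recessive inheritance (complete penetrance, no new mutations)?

Under autosomal recessive, III-1 (unaffected, female) cannot arise from II-5 (affected) × II-2 (affected).

No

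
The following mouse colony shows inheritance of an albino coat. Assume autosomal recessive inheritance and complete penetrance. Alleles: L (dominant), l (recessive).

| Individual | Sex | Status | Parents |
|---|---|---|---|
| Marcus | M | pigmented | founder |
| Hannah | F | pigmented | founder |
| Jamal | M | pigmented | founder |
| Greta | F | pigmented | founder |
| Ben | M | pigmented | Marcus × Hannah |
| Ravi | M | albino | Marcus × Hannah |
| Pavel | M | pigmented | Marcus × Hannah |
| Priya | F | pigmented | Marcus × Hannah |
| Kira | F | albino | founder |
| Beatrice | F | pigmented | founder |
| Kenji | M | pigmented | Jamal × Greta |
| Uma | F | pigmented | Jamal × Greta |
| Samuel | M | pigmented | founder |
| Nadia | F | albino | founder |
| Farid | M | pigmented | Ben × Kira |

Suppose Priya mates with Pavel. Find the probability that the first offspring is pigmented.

Marcus is pigmented so carries L and passed l to Ravi (ll), so Marcus is Ll.
Hannah is pigmented so carries L and passed l to Ravi (ll), so Hannah is Ll.
Priya is a pigmented offspring of Marcus (Ll) × Hannah (Ll), whose cross gives 1/4 LL : 1/2 Ll : 1/4 ll; conditioning on being pigmented, Priya is LL with probability 1/3, Ll with probability 2/3.
Pavel is a pigmented offspring of Marcus (Ll) × Hannah (Ll), whose cross gives 1/4 LL : 1/2 Ll : 1/4 ll; conditioning on being pigmented, Pavel is LL with probability 1/3, Ll with probability 2/3.
Summing over parental genotype combinations, P(offspring is pigmented) = 1/9·1 + 2/9·1 + 2/9·1 + 4/9·3/4 = 8/9.

8/9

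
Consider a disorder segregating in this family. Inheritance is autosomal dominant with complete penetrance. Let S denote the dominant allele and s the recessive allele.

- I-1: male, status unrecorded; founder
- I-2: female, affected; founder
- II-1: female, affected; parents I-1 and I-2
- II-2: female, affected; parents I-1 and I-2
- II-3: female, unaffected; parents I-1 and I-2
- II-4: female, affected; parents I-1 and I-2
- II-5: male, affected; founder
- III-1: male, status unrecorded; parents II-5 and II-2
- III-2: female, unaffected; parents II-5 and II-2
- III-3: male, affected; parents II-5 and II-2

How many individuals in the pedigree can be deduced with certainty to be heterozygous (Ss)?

Obligate heterozygotes: I-2 is affected so carries S and passed s to II-3 (ss), so I-2 is Ss; II-2 is affected so carries S and passed s to III-2 (ss), so II-2 is Ss; II-5 is affected so carries S and passed s to III-2 (ss), so II-5 is Ss.
Every other individual is either homozygous by phenotype or has at least one consistent homozygous assignment, so the count is 3.

3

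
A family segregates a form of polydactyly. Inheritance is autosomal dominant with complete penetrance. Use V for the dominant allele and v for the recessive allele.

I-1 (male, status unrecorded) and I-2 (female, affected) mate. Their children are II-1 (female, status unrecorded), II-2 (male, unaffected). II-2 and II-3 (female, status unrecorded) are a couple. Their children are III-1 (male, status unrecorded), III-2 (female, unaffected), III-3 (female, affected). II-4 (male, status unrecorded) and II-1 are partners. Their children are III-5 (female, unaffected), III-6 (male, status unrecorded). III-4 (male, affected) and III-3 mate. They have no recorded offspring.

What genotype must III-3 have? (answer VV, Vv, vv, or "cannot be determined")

From phenotype alone, III-3 is VV or Vv.
III-3 is affected so carries V and received v from II-2 (vv), so III-3 is Vv.

Vv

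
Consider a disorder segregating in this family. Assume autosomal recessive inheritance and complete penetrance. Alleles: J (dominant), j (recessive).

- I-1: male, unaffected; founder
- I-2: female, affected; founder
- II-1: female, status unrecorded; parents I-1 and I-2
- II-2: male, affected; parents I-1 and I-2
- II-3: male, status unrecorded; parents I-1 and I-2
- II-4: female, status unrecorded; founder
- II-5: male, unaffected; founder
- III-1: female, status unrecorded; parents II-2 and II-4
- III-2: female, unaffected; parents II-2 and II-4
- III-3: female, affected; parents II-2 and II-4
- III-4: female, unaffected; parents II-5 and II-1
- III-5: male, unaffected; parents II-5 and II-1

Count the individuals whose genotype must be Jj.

Obligate heterozygotes: I-1 is unaffected so carries J and passed j to II-2 (jj), so I-1 is Jj; II-4 passed J to III-2 (Jj, whose j came from II-2) and passed j to III-3 (jj), so II-4 is Jj; III-2 is unaffected so carries J and received j from II-2 (jj), so III-2 is Jj.
Every other individual is either homozygous by phenotype or has at least one consistent homozygous assignment, so the count is 3.

3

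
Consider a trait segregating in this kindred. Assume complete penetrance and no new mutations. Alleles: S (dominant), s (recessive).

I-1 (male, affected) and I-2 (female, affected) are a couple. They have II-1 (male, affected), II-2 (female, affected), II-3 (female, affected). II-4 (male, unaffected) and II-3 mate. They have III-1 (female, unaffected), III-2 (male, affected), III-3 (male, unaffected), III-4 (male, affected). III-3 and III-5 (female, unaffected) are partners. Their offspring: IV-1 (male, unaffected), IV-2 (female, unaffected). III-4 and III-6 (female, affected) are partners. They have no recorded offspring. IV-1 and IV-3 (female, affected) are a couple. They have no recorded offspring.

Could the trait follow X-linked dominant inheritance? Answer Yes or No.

Yes

A consistent assignment under X-linked dominant exists: I-1 X^S Y, I-2 X^S X^s, II-1 X^S Y, II-2 X^S X^S, II-3 X^S X^s, II-4 X^s Y, III-1 X^s X^s, III-2 X^S Y, III-3 X^s Y, III-4 X^S Y, III-5 X^s X^s, III-6 X^S X^S, IV-1 X^s Y, IV-2 X^s X^s, IV-3 X^S X^S.
In this assignment every recorded phenotype matches its genotype and every non-founder's genotype is obtainable from its parents' genotypes, so the pedigree is consistent.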